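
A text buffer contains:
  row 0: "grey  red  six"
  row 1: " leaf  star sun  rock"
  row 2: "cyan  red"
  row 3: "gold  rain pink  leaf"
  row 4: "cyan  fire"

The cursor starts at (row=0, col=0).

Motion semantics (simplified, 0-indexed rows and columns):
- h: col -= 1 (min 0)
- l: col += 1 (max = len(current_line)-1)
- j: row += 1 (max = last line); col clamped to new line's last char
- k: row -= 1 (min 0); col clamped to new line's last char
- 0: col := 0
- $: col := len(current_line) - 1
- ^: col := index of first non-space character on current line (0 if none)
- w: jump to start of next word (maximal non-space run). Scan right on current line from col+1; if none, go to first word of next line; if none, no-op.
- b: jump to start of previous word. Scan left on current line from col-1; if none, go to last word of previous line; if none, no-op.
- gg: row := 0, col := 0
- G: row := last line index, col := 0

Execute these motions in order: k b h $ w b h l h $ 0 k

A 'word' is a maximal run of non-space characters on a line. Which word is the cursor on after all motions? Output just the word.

After 1 (k): row=0 col=0 char='g'
After 2 (b): row=0 col=0 char='g'
After 3 (h): row=0 col=0 char='g'
After 4 ($): row=0 col=13 char='x'
After 5 (w): row=1 col=1 char='l'
After 6 (b): row=0 col=11 char='s'
After 7 (h): row=0 col=10 char='_'
After 8 (l): row=0 col=11 char='s'
After 9 (h): row=0 col=10 char='_'
After 10 ($): row=0 col=13 char='x'
After 11 (0): row=0 col=0 char='g'
After 12 (k): row=0 col=0 char='g'

Answer: grey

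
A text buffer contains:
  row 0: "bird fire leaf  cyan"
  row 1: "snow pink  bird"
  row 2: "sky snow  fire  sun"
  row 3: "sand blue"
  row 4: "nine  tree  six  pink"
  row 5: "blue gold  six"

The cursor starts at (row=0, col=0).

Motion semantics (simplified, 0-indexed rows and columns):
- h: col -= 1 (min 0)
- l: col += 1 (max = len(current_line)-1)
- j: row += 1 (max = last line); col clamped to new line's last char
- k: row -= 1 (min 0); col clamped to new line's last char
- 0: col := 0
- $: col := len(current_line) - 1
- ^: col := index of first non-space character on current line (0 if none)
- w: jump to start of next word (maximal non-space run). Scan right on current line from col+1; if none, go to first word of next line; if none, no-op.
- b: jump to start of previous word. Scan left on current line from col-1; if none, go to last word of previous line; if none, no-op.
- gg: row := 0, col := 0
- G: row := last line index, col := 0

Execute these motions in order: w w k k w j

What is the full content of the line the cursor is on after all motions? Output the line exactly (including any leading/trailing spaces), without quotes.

Answer: snow pink  bird

Derivation:
After 1 (w): row=0 col=5 char='f'
After 2 (w): row=0 col=10 char='l'
After 3 (k): row=0 col=10 char='l'
After 4 (k): row=0 col=10 char='l'
After 5 (w): row=0 col=16 char='c'
After 6 (j): row=1 col=14 char='d'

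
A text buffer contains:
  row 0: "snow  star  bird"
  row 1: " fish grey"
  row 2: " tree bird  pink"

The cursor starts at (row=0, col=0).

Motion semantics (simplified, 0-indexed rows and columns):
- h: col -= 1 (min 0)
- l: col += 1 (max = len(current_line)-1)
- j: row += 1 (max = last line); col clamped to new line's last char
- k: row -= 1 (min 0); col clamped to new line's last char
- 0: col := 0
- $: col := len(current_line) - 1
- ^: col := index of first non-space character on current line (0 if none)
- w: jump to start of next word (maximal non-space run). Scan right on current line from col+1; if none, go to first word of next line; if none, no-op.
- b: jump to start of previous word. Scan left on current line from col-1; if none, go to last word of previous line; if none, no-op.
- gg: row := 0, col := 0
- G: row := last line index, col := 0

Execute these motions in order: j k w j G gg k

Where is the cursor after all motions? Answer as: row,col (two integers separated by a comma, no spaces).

Answer: 0,0

Derivation:
After 1 (j): row=1 col=0 char='_'
After 2 (k): row=0 col=0 char='s'
After 3 (w): row=0 col=6 char='s'
After 4 (j): row=1 col=6 char='g'
After 5 (G): row=2 col=0 char='_'
After 6 (gg): row=0 col=0 char='s'
After 7 (k): row=0 col=0 char='s'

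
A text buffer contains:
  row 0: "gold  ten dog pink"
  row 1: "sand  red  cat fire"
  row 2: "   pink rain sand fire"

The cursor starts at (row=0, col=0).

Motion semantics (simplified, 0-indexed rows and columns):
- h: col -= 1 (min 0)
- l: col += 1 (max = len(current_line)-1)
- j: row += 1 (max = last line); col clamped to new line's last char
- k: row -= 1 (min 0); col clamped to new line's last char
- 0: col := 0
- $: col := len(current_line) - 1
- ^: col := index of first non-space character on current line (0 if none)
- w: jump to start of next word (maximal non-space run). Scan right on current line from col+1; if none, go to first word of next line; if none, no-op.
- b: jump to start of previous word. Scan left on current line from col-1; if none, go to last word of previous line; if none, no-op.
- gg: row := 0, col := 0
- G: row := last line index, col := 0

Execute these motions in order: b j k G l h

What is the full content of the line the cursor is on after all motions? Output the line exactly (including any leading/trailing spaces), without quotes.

After 1 (b): row=0 col=0 char='g'
After 2 (j): row=1 col=0 char='s'
After 3 (k): row=0 col=0 char='g'
After 4 (G): row=2 col=0 char='_'
After 5 (l): row=2 col=1 char='_'
After 6 (h): row=2 col=0 char='_'

Answer:    pink rain sand fire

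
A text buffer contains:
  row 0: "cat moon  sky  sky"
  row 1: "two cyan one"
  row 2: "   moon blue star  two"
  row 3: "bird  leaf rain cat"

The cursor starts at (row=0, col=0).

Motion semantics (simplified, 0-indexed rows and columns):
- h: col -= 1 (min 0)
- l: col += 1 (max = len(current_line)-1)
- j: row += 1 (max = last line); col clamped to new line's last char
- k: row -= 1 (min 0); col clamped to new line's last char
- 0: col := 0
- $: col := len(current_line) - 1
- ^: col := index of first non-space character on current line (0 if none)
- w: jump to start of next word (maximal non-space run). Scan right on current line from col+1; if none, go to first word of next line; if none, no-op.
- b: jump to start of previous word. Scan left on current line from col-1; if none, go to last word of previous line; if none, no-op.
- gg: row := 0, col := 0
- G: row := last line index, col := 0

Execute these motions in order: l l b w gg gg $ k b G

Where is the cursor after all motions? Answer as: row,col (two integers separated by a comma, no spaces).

Answer: 3,0

Derivation:
After 1 (l): row=0 col=1 char='a'
After 2 (l): row=0 col=2 char='t'
After 3 (b): row=0 col=0 char='c'
After 4 (w): row=0 col=4 char='m'
After 5 (gg): row=0 col=0 char='c'
After 6 (gg): row=0 col=0 char='c'
After 7 ($): row=0 col=17 char='y'
After 8 (k): row=0 col=17 char='y'
After 9 (b): row=0 col=15 char='s'
After 10 (G): row=3 col=0 char='b'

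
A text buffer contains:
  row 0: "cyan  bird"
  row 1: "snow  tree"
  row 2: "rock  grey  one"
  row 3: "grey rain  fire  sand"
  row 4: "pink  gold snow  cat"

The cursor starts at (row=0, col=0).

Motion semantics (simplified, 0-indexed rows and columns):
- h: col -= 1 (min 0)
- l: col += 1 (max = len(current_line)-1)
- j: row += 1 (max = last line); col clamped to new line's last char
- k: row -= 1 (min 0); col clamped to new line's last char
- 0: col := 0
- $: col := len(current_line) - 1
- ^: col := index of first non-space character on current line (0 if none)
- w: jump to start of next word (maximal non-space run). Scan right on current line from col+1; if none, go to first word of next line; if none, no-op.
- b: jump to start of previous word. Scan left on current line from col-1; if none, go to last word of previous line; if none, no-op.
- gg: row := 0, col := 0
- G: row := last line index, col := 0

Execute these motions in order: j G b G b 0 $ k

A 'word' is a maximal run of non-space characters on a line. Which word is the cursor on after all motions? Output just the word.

After 1 (j): row=1 col=0 char='s'
After 2 (G): row=4 col=0 char='p'
After 3 (b): row=3 col=17 char='s'
After 4 (G): row=4 col=0 char='p'
After 5 (b): row=3 col=17 char='s'
After 6 (0): row=3 col=0 char='g'
After 7 ($): row=3 col=20 char='d'
After 8 (k): row=2 col=14 char='e'

Answer: one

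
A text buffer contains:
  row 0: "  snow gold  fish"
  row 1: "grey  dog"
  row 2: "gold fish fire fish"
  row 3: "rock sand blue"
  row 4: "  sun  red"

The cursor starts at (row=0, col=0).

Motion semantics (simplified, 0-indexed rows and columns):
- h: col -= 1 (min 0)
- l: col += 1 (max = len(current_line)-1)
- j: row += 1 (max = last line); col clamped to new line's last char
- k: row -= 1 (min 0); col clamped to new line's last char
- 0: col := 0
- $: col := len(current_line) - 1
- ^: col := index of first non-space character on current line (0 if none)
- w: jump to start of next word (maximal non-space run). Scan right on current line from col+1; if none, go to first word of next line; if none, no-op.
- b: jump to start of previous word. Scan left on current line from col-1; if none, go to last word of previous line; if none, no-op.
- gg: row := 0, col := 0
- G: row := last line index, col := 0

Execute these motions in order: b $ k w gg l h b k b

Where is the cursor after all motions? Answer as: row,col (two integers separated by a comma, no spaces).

After 1 (b): row=0 col=0 char='_'
After 2 ($): row=0 col=16 char='h'
After 3 (k): row=0 col=16 char='h'
After 4 (w): row=1 col=0 char='g'
After 5 (gg): row=0 col=0 char='_'
After 6 (l): row=0 col=1 char='_'
After 7 (h): row=0 col=0 char='_'
After 8 (b): row=0 col=0 char='_'
After 9 (k): row=0 col=0 char='_'
After 10 (b): row=0 col=0 char='_'

Answer: 0,0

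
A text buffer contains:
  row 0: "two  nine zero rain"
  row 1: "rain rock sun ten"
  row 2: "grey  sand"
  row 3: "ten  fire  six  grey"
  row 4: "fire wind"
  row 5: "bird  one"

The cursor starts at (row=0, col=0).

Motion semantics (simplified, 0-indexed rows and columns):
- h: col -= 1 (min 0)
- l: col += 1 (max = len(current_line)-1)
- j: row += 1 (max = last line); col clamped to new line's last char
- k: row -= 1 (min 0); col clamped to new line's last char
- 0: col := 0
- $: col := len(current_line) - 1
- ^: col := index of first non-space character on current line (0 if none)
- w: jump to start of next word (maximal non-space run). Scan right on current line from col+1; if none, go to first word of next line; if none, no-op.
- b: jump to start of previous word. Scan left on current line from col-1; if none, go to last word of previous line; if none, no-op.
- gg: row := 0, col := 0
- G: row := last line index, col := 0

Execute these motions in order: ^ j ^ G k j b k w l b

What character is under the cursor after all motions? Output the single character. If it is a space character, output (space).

After 1 (^): row=0 col=0 char='t'
After 2 (j): row=1 col=0 char='r'
After 3 (^): row=1 col=0 char='r'
After 4 (G): row=5 col=0 char='b'
After 5 (k): row=4 col=0 char='f'
After 6 (j): row=5 col=0 char='b'
After 7 (b): row=4 col=5 char='w'
After 8 (k): row=3 col=5 char='f'
After 9 (w): row=3 col=11 char='s'
After 10 (l): row=3 col=12 char='i'
After 11 (b): row=3 col=11 char='s'

Answer: s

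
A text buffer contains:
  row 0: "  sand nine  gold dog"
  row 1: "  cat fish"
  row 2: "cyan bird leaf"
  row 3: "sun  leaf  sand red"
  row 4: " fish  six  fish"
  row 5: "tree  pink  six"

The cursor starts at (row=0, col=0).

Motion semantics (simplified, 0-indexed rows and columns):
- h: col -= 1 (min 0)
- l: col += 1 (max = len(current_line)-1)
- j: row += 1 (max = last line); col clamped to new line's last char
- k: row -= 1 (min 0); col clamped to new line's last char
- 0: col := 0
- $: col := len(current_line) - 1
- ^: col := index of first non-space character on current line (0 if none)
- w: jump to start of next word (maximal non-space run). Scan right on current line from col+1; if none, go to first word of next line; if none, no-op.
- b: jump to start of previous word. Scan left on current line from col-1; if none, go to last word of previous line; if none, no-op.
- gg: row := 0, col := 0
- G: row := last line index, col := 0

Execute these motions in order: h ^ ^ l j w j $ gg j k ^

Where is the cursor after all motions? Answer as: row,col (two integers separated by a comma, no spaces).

Answer: 0,2

Derivation:
After 1 (h): row=0 col=0 char='_'
After 2 (^): row=0 col=2 char='s'
After 3 (^): row=0 col=2 char='s'
After 4 (l): row=0 col=3 char='a'
After 5 (j): row=1 col=3 char='a'
After 6 (w): row=1 col=6 char='f'
After 7 (j): row=2 col=6 char='i'
After 8 ($): row=2 col=13 char='f'
After 9 (gg): row=0 col=0 char='_'
After 10 (j): row=1 col=0 char='_'
After 11 (k): row=0 col=0 char='_'
After 12 (^): row=0 col=2 char='s'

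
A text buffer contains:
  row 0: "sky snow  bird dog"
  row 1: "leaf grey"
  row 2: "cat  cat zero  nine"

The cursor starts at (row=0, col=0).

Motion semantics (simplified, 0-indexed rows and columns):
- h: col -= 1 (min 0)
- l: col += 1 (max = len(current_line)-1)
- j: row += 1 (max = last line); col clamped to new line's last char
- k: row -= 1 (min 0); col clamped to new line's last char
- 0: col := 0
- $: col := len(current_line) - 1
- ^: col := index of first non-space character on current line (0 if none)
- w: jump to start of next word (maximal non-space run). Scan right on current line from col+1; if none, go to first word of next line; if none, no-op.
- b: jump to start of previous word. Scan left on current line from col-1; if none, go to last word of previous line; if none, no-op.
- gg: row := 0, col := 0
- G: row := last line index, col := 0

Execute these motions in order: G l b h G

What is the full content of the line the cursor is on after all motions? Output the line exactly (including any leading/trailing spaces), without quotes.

After 1 (G): row=2 col=0 char='c'
After 2 (l): row=2 col=1 char='a'
After 3 (b): row=2 col=0 char='c'
After 4 (h): row=2 col=0 char='c'
After 5 (G): row=2 col=0 char='c'

Answer: cat  cat zero  nine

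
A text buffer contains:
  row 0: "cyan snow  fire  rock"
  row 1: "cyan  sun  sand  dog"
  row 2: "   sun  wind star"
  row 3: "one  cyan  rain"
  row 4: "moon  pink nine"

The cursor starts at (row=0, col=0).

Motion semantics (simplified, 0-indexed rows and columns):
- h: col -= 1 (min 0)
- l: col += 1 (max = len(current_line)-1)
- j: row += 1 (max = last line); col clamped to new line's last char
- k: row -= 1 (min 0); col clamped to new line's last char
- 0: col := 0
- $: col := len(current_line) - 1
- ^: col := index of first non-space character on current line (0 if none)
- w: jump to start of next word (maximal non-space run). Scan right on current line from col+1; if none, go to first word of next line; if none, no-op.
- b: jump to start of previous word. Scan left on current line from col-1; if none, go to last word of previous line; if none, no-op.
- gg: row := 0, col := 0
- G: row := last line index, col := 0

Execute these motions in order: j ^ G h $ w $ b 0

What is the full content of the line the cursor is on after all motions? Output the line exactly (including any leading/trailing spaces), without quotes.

After 1 (j): row=1 col=0 char='c'
After 2 (^): row=1 col=0 char='c'
After 3 (G): row=4 col=0 char='m'
After 4 (h): row=4 col=0 char='m'
After 5 ($): row=4 col=14 char='e'
After 6 (w): row=4 col=14 char='e'
After 7 ($): row=4 col=14 char='e'
After 8 (b): row=4 col=11 char='n'
After 9 (0): row=4 col=0 char='m'

Answer: moon  pink nine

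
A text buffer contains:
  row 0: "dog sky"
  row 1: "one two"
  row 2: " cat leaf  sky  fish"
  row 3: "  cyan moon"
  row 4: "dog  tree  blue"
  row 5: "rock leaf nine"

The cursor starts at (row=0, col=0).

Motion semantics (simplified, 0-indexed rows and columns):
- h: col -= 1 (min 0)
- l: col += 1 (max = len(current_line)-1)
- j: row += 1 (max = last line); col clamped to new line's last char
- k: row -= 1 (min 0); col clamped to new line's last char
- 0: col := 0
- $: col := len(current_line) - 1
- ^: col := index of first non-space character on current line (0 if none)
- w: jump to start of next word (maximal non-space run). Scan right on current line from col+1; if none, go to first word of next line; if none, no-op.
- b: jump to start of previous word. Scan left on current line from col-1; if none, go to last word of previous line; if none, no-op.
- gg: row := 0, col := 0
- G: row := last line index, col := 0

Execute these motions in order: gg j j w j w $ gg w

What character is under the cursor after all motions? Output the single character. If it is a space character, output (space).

After 1 (gg): row=0 col=0 char='d'
After 2 (j): row=1 col=0 char='o'
After 3 (j): row=2 col=0 char='_'
After 4 (w): row=2 col=1 char='c'
After 5 (j): row=3 col=1 char='_'
After 6 (w): row=3 col=2 char='c'
After 7 ($): row=3 col=10 char='n'
After 8 (gg): row=0 col=0 char='d'
After 9 (w): row=0 col=4 char='s'

Answer: s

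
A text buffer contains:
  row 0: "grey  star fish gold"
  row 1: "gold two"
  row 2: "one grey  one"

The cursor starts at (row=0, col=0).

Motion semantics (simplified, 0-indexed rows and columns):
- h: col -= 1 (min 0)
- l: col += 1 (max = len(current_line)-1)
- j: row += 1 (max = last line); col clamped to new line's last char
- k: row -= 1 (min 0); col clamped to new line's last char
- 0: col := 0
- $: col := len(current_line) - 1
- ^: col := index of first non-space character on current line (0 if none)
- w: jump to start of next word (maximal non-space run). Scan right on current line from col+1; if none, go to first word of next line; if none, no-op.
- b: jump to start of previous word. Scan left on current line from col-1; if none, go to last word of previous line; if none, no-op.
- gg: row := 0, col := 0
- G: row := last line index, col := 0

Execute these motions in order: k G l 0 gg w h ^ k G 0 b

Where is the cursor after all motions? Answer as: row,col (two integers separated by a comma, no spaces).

Answer: 1,5

Derivation:
After 1 (k): row=0 col=0 char='g'
After 2 (G): row=2 col=0 char='o'
After 3 (l): row=2 col=1 char='n'
After 4 (0): row=2 col=0 char='o'
After 5 (gg): row=0 col=0 char='g'
After 6 (w): row=0 col=6 char='s'
After 7 (h): row=0 col=5 char='_'
After 8 (^): row=0 col=0 char='g'
After 9 (k): row=0 col=0 char='g'
After 10 (G): row=2 col=0 char='o'
After 11 (0): row=2 col=0 char='o'
After 12 (b): row=1 col=5 char='t'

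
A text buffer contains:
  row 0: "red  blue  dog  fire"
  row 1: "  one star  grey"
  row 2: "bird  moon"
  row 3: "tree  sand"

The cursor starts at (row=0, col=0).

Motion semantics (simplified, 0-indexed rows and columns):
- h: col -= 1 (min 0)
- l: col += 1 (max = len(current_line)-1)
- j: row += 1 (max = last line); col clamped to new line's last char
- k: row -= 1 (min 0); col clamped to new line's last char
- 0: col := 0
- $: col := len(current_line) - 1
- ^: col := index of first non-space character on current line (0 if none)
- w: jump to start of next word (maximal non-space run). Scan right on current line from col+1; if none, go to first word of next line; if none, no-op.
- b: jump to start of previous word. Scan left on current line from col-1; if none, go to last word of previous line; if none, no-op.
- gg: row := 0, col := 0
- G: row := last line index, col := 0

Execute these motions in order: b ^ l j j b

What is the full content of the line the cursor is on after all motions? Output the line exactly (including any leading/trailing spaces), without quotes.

After 1 (b): row=0 col=0 char='r'
After 2 (^): row=0 col=0 char='r'
After 3 (l): row=0 col=1 char='e'
After 4 (j): row=1 col=1 char='_'
After 5 (j): row=2 col=1 char='i'
After 6 (b): row=2 col=0 char='b'

Answer: bird  moon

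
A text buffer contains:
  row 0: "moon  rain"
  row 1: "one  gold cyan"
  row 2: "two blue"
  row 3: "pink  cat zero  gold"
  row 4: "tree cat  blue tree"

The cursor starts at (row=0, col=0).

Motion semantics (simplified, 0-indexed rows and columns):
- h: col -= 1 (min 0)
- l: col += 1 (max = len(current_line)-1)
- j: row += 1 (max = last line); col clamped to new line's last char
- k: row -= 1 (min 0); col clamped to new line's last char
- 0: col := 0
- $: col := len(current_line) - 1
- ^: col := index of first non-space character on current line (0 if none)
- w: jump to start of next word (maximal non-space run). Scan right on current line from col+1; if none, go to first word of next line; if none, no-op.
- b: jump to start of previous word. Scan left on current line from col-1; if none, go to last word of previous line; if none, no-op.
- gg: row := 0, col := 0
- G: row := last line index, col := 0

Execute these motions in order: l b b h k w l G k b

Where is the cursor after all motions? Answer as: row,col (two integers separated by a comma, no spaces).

Answer: 2,4

Derivation:
After 1 (l): row=0 col=1 char='o'
After 2 (b): row=0 col=0 char='m'
After 3 (b): row=0 col=0 char='m'
After 4 (h): row=0 col=0 char='m'
After 5 (k): row=0 col=0 char='m'
After 6 (w): row=0 col=6 char='r'
After 7 (l): row=0 col=7 char='a'
After 8 (G): row=4 col=0 char='t'
After 9 (k): row=3 col=0 char='p'
After 10 (b): row=2 col=4 char='b'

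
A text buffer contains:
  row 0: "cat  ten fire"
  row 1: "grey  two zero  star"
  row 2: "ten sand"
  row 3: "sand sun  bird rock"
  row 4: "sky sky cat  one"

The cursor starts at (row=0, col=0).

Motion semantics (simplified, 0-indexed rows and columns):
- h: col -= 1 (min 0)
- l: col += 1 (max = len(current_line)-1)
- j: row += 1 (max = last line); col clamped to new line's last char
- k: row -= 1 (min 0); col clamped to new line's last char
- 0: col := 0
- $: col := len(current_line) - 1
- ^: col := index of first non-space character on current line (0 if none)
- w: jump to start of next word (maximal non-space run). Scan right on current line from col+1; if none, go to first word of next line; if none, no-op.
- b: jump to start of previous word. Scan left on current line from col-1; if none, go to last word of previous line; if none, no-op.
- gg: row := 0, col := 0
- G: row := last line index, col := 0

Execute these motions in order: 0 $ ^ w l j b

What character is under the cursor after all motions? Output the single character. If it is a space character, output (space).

After 1 (0): row=0 col=0 char='c'
After 2 ($): row=0 col=12 char='e'
After 3 (^): row=0 col=0 char='c'
After 4 (w): row=0 col=5 char='t'
After 5 (l): row=0 col=6 char='e'
After 6 (j): row=1 col=6 char='t'
After 7 (b): row=1 col=0 char='g'

Answer: g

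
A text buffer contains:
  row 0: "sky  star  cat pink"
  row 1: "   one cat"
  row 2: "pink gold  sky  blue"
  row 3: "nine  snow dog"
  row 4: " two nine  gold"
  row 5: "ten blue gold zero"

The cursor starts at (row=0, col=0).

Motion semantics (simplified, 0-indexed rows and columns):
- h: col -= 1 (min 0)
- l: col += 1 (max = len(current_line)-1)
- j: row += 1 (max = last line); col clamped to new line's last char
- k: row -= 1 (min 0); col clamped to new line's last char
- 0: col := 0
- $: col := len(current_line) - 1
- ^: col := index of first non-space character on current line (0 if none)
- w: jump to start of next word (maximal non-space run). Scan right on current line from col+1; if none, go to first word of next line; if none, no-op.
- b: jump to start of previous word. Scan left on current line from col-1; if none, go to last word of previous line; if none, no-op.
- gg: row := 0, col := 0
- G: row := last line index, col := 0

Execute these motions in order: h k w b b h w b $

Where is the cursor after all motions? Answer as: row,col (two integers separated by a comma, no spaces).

Answer: 0,18

Derivation:
After 1 (h): row=0 col=0 char='s'
After 2 (k): row=0 col=0 char='s'
After 3 (w): row=0 col=5 char='s'
After 4 (b): row=0 col=0 char='s'
After 5 (b): row=0 col=0 char='s'
After 6 (h): row=0 col=0 char='s'
After 7 (w): row=0 col=5 char='s'
After 8 (b): row=0 col=0 char='s'
After 9 ($): row=0 col=18 char='k'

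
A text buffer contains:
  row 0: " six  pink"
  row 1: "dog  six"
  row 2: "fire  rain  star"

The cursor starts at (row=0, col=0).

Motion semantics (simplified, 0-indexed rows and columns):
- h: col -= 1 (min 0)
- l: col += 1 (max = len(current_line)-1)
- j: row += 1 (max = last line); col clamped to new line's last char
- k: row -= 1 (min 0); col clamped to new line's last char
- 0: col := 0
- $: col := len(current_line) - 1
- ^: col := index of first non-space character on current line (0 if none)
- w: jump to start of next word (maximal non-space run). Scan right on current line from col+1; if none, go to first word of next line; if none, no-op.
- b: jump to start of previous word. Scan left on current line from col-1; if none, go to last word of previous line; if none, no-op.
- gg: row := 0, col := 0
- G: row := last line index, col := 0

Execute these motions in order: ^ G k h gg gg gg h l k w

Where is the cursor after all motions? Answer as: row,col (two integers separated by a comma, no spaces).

Answer: 0,6

Derivation:
After 1 (^): row=0 col=1 char='s'
After 2 (G): row=2 col=0 char='f'
After 3 (k): row=1 col=0 char='d'
After 4 (h): row=1 col=0 char='d'
After 5 (gg): row=0 col=0 char='_'
After 6 (gg): row=0 col=0 char='_'
After 7 (gg): row=0 col=0 char='_'
After 8 (h): row=0 col=0 char='_'
After 9 (l): row=0 col=1 char='s'
After 10 (k): row=0 col=1 char='s'
After 11 (w): row=0 col=6 char='p'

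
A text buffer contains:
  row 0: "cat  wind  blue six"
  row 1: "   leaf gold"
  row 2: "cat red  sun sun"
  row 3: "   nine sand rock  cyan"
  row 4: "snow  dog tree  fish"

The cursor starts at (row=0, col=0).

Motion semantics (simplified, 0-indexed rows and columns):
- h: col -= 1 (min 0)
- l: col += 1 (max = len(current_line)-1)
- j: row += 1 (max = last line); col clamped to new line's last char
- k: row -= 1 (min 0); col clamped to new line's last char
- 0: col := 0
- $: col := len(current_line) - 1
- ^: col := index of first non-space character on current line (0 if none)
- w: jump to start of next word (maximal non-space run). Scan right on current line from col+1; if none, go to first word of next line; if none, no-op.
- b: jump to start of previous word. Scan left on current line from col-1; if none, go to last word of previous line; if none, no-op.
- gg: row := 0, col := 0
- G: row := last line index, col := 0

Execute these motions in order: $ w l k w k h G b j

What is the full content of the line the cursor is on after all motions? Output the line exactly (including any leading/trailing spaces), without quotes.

After 1 ($): row=0 col=18 char='x'
After 2 (w): row=1 col=3 char='l'
After 3 (l): row=1 col=4 char='e'
After 4 (k): row=0 col=4 char='_'
After 5 (w): row=0 col=5 char='w'
After 6 (k): row=0 col=5 char='w'
After 7 (h): row=0 col=4 char='_'
After 8 (G): row=4 col=0 char='s'
After 9 (b): row=3 col=19 char='c'
After 10 (j): row=4 col=19 char='h'

Answer: snow  dog tree  fish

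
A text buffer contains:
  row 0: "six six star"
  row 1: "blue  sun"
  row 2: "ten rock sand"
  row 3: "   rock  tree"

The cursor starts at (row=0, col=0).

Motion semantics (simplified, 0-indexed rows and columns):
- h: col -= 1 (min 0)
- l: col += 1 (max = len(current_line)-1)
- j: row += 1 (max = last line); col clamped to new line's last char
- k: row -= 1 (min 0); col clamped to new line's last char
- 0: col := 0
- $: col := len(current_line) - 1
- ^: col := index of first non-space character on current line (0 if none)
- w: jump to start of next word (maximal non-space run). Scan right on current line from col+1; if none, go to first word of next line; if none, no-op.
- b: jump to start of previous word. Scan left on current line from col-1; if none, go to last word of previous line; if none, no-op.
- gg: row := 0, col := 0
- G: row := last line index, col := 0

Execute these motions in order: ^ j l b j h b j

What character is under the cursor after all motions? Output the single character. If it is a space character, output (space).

Answer: c

Derivation:
After 1 (^): row=0 col=0 char='s'
After 2 (j): row=1 col=0 char='b'
After 3 (l): row=1 col=1 char='l'
After 4 (b): row=1 col=0 char='b'
After 5 (j): row=2 col=0 char='t'
After 6 (h): row=2 col=0 char='t'
After 7 (b): row=1 col=6 char='s'
After 8 (j): row=2 col=6 char='c'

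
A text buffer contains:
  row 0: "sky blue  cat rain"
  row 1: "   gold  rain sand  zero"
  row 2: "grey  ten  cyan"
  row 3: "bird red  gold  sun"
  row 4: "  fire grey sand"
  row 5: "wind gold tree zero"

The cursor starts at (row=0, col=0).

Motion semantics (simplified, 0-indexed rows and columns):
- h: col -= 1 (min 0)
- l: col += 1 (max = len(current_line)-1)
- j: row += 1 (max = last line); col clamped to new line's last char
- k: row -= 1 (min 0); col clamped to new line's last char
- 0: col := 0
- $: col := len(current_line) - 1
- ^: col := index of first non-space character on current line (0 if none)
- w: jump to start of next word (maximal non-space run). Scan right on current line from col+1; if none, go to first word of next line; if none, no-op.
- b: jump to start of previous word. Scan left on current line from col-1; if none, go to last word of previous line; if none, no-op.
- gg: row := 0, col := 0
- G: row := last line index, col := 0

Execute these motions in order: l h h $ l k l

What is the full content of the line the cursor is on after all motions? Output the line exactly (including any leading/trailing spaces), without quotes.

After 1 (l): row=0 col=1 char='k'
After 2 (h): row=0 col=0 char='s'
After 3 (h): row=0 col=0 char='s'
After 4 ($): row=0 col=17 char='n'
After 5 (l): row=0 col=17 char='n'
After 6 (k): row=0 col=17 char='n'
After 7 (l): row=0 col=17 char='n'

Answer: sky blue  cat rain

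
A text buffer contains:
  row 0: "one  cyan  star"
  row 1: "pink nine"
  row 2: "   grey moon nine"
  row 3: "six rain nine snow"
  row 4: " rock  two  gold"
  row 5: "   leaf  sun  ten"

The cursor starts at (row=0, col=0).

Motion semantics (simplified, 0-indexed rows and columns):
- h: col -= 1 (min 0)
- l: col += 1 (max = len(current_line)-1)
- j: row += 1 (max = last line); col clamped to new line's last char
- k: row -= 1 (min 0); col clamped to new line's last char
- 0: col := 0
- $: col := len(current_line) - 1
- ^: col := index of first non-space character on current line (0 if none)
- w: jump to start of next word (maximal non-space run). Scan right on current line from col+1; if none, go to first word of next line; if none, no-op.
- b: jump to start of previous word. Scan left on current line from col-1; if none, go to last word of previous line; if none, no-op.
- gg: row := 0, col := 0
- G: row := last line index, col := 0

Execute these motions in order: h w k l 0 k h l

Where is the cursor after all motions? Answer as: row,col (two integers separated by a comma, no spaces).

After 1 (h): row=0 col=0 char='o'
After 2 (w): row=0 col=5 char='c'
After 3 (k): row=0 col=5 char='c'
After 4 (l): row=0 col=6 char='y'
After 5 (0): row=0 col=0 char='o'
After 6 (k): row=0 col=0 char='o'
After 7 (h): row=0 col=0 char='o'
After 8 (l): row=0 col=1 char='n'

Answer: 0,1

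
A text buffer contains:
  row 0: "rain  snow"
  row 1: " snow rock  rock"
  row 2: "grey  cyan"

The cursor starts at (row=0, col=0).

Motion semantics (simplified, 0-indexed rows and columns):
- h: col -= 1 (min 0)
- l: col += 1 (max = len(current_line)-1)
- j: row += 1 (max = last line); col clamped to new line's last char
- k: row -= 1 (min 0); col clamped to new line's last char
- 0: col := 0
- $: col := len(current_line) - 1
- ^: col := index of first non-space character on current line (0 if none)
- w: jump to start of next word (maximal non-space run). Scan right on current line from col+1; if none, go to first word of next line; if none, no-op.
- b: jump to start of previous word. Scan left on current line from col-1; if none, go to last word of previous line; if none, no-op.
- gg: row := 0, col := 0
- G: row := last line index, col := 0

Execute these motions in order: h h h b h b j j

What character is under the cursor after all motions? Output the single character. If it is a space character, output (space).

After 1 (h): row=0 col=0 char='r'
After 2 (h): row=0 col=0 char='r'
After 3 (h): row=0 col=0 char='r'
After 4 (b): row=0 col=0 char='r'
After 5 (h): row=0 col=0 char='r'
After 6 (b): row=0 col=0 char='r'
After 7 (j): row=1 col=0 char='_'
After 8 (j): row=2 col=0 char='g'

Answer: g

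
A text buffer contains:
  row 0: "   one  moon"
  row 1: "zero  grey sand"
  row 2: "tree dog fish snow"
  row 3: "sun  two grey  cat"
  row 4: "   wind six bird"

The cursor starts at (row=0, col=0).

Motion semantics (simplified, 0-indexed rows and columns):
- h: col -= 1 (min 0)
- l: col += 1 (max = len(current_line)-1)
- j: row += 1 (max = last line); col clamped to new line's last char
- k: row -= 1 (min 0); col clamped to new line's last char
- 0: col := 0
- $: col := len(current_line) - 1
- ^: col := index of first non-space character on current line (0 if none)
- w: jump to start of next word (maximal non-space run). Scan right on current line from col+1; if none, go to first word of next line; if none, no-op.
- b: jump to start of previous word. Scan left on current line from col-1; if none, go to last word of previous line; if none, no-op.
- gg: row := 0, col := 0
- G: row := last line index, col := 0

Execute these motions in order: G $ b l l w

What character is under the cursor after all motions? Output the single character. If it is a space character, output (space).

Answer: r

Derivation:
After 1 (G): row=4 col=0 char='_'
After 2 ($): row=4 col=15 char='d'
After 3 (b): row=4 col=12 char='b'
After 4 (l): row=4 col=13 char='i'
After 5 (l): row=4 col=14 char='r'
After 6 (w): row=4 col=14 char='r'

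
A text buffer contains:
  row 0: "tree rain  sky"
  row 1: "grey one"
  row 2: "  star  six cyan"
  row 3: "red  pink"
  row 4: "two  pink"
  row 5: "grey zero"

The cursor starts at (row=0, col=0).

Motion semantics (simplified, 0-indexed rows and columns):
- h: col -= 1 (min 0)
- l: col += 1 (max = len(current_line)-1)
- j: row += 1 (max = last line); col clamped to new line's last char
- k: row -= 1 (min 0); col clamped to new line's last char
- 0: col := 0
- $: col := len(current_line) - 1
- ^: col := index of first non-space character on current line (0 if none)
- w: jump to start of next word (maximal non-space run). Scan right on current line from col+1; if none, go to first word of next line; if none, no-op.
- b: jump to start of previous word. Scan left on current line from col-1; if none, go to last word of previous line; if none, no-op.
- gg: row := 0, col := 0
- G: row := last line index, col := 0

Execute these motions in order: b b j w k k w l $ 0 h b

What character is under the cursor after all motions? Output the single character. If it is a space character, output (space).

Answer: t

Derivation:
After 1 (b): row=0 col=0 char='t'
After 2 (b): row=0 col=0 char='t'
After 3 (j): row=1 col=0 char='g'
After 4 (w): row=1 col=5 char='o'
After 5 (k): row=0 col=5 char='r'
After 6 (k): row=0 col=5 char='r'
After 7 (w): row=0 col=11 char='s'
After 8 (l): row=0 col=12 char='k'
After 9 ($): row=0 col=13 char='y'
After 10 (0): row=0 col=0 char='t'
After 11 (h): row=0 col=0 char='t'
After 12 (b): row=0 col=0 char='t'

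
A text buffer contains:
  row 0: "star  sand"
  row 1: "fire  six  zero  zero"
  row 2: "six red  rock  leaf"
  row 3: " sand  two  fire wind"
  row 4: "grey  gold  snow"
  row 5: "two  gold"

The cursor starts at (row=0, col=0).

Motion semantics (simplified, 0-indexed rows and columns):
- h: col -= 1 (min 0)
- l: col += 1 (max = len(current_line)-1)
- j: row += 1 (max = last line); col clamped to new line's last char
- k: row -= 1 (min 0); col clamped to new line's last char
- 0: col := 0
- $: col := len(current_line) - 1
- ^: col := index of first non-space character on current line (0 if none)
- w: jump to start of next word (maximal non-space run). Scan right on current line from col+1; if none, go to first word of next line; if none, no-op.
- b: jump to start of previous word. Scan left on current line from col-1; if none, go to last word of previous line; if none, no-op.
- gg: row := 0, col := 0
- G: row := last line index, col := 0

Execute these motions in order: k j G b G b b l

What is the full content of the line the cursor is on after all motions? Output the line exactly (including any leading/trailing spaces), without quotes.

Answer: grey  gold  snow

Derivation:
After 1 (k): row=0 col=0 char='s'
After 2 (j): row=1 col=0 char='f'
After 3 (G): row=5 col=0 char='t'
After 4 (b): row=4 col=12 char='s'
After 5 (G): row=5 col=0 char='t'
After 6 (b): row=4 col=12 char='s'
After 7 (b): row=4 col=6 char='g'
After 8 (l): row=4 col=7 char='o'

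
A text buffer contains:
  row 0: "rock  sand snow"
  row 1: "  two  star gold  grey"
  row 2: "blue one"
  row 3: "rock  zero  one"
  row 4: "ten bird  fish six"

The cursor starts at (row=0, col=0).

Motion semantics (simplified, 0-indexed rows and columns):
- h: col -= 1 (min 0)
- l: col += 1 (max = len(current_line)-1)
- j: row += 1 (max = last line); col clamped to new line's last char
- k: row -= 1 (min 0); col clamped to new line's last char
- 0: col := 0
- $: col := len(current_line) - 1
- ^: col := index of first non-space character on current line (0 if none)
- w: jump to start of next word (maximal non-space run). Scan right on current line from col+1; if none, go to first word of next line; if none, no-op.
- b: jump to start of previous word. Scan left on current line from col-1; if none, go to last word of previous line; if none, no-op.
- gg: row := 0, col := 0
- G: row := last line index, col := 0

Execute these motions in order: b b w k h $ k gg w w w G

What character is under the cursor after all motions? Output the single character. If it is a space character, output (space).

Answer: t

Derivation:
After 1 (b): row=0 col=0 char='r'
After 2 (b): row=0 col=0 char='r'
After 3 (w): row=0 col=6 char='s'
After 4 (k): row=0 col=6 char='s'
After 5 (h): row=0 col=5 char='_'
After 6 ($): row=0 col=14 char='w'
After 7 (k): row=0 col=14 char='w'
After 8 (gg): row=0 col=0 char='r'
After 9 (w): row=0 col=6 char='s'
After 10 (w): row=0 col=11 char='s'
After 11 (w): row=1 col=2 char='t'
After 12 (G): row=4 col=0 char='t'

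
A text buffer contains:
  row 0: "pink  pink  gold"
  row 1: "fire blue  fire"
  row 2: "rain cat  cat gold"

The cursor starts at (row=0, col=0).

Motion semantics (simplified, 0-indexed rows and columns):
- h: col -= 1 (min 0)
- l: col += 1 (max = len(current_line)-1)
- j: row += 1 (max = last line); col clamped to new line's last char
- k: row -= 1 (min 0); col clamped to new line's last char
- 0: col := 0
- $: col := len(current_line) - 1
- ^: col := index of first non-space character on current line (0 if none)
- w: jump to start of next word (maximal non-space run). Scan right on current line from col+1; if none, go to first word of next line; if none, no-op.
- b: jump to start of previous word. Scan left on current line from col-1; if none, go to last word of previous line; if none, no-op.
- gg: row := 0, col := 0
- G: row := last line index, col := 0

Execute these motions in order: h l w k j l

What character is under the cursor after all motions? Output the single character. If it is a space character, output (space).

Answer: u

Derivation:
After 1 (h): row=0 col=0 char='p'
After 2 (l): row=0 col=1 char='i'
After 3 (w): row=0 col=6 char='p'
After 4 (k): row=0 col=6 char='p'
After 5 (j): row=1 col=6 char='l'
After 6 (l): row=1 col=7 char='u'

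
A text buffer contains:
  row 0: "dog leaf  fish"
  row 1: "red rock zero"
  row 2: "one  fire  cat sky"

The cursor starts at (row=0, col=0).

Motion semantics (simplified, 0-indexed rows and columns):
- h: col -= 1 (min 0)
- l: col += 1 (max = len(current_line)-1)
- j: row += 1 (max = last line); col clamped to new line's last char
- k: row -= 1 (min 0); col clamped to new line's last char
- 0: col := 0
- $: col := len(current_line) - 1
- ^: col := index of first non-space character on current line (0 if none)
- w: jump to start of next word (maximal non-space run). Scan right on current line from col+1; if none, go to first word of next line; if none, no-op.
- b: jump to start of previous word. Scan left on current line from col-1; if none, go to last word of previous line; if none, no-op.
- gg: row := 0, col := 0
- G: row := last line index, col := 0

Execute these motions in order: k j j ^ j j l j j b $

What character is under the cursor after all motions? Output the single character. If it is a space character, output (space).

After 1 (k): row=0 col=0 char='d'
After 2 (j): row=1 col=0 char='r'
After 3 (j): row=2 col=0 char='o'
After 4 (^): row=2 col=0 char='o'
After 5 (j): row=2 col=0 char='o'
After 6 (j): row=2 col=0 char='o'
After 7 (l): row=2 col=1 char='n'
After 8 (j): row=2 col=1 char='n'
After 9 (j): row=2 col=1 char='n'
After 10 (b): row=2 col=0 char='o'
After 11 ($): row=2 col=17 char='y'

Answer: y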